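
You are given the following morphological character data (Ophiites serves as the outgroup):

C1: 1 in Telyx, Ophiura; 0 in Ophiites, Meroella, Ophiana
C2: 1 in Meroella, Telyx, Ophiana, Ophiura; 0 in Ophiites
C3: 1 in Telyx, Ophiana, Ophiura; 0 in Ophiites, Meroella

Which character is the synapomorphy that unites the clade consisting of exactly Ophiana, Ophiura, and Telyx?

The outgroup has state '0' for every character, so '1' is the derived state throughout.
C1: derived state '1' in Ophiura and Telyx only — synapomorphy for {Ophiura, Telyx}.
C2 (derived state '1') is shared by all ingroup taxa — unites the whole ingroup.
C3 (derived state '1') is shared by Ophiana, Ophiura, and Telyx — a synapomorphy uniting that clade.
Most parsimonious ingroup topology: (Meroella,((Telyx,Ophiura),Ophiana)).
The clade {Ophiana, Ophiura, Telyx} is supported by C3: its derived state '1' occurs in exactly those taxa and in no other taxon (including the outgroup).

C3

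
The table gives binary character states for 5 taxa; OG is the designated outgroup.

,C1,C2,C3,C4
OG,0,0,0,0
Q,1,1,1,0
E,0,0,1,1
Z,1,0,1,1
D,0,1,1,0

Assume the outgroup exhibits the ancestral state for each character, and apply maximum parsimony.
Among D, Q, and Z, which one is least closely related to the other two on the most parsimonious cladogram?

The outgroup has state '0' for every character, so '1' is the derived state throughout.
C1 (state '1') occurs in Q and Z but conflicts with the nesting implied by the other characters — most parsimoniously interpreted as homoplasy.
Only D and Q show the derived state '1' for C2, supporting them as a clade.
C3 (derived state '1') is shared by all ingroup taxa — unites the whole ingroup.
Only E and Z show the derived state '1' for C4, supporting them as a clade.
Most parsimonious ingroup topology: ((Q,D),(E,Z)).
Q and D share a more recent common ancestor with each other than either does with Z, so Z is the least closely related of the three.

Z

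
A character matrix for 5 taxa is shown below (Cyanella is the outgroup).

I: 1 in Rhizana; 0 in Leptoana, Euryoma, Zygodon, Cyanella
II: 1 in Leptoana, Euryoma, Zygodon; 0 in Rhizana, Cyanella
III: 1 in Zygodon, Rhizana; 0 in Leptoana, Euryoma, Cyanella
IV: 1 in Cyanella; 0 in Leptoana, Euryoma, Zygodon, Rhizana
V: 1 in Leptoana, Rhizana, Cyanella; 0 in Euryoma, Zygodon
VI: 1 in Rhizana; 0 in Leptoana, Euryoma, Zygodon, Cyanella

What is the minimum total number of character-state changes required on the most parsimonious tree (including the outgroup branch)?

7

Character polarity is set by the outgroup: the derived state is whichever differs from the outgroup's state, so for IV, V the derived state is '0', and for the remaining characters it is '1'.
I: derived state '1' in Rhizana only — an autapomorphy, so it tells us nothing about relationships among taxa.
II (derived state '1') is shared by Euryoma, Leptoana, and Zygodon — a synapomorphy uniting that clade.
III groups Rhizana and Zygodon, which is incompatible with the clades supported by the remaining characters; treating it as convergent (homoplasy) costs fewer steps than any alternative tree.
IV (derived state '0') is shared by all ingroup taxa — unites the whole ingroup.
V: derived state '0' in Euryoma and Zygodon only — synapomorphy for {Euryoma, Zygodon}.
VI (derived state '1') is unique to Rhizana (autapomorphy; uninformative for grouping).
Most parsimonious ingroup topology: (((Zygodon,Euryoma),Leptoana),Rhizana).
Changes per character on this tree: I: 1; II: 1; III: 2; IV: 1; V: 1; VI: 1.
Total = 7.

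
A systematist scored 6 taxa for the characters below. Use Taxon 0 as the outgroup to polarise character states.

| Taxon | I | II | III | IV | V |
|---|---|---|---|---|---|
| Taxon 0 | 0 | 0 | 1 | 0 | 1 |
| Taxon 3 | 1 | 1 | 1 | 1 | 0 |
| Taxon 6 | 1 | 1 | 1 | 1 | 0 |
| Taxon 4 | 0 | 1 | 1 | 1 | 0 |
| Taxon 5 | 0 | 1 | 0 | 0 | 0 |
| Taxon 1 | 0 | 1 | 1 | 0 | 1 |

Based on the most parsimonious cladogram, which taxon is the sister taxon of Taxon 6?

Character polarity is set by the outgroup: the derived state is whichever differs from the outgroup's state, so for III, V the derived state is '0', and for the remaining characters it is '1'.
I (derived state '1') is shared by Taxon 3 and Taxon 6 — a synapomorphy uniting that clade.
II (derived state '1') is shared by all ingroup taxa — unites the whole ingroup.
III (derived state '0') is unique to Taxon 5 (autapomorphy; uninformative for grouping).
IV: derived state '1' in Taxon 3, Taxon 4, and Taxon 6 only — synapomorphy for {Taxon 3, Taxon 4, Taxon 6}.
V: derived state '0' in Taxon 3, Taxon 4, Taxon 5, and Taxon 6 only — synapomorphy for {Taxon 3, Taxon 4, Taxon 5, Taxon 6}.
Most parsimonious ingroup topology: ((((Taxon 3,Taxon 6),Taxon 4),Taxon 5),Taxon 1).
Taxon 6 and Taxon 3 form a cherry on this tree, so they are sister taxa.

Taxon 3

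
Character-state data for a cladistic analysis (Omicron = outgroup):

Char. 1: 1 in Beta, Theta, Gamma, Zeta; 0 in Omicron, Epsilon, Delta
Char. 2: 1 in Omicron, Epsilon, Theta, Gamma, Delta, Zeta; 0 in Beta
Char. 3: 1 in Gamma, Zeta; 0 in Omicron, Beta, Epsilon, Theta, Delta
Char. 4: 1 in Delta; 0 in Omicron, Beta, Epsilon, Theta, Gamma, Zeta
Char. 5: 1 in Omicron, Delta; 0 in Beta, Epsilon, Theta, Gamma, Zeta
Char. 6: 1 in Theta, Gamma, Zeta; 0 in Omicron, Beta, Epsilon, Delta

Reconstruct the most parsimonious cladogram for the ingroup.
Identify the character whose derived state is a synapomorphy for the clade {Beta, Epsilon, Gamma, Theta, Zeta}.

Character polarity is set by the outgroup: the derived state is whichever differs from the outgroup's state, so for Char. 2, Char. 5 the derived state is '0', and for the remaining characters it is '1'.
Char. 1: derived state '1' in Beta, Gamma, Theta, and Zeta only — synapomorphy for {Beta, Gamma, Theta, Zeta}.
Char. 2: derived state '0' in Beta only — an autapomorphy, so it tells us nothing about relationships among taxa.
Only Gamma and Zeta show the derived state '1' for Char. 3, supporting them as a clade.
Char. 4 (derived state '1') is unique to Delta (autapomorphy; uninformative for grouping).
Only Beta, Epsilon, Gamma, Theta, and Zeta show the derived state '0' for Char. 5, supporting them as a clade.
Only Gamma, Theta, and Zeta show the derived state '1' for Char. 6, supporting them as a clade.
Most parsimonious ingroup topology: (((Beta,(Theta,(Gamma,Zeta))),Epsilon),Delta).
The clade {Beta, Epsilon, Gamma, Theta, Zeta} is supported by Char. 5: its derived state '0' occurs in exactly those taxa and in no other taxon (including the outgroup).

Char. 5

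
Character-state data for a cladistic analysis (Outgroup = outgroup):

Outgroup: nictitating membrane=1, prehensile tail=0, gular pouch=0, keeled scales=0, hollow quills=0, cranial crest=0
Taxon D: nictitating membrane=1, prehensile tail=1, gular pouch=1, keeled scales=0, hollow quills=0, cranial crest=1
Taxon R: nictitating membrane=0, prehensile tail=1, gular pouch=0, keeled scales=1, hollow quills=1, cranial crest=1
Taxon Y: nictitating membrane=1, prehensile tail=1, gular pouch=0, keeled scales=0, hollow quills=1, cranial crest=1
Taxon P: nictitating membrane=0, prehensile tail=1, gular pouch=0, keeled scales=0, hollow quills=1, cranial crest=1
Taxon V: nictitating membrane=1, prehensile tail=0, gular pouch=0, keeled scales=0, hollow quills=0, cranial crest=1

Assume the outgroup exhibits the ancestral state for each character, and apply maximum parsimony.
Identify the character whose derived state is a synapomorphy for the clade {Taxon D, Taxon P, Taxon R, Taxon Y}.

Character polarity is set by the outgroup: the derived state is whichever differs from the outgroup's state, so for nictitating membrane the derived state is '0', and for the remaining characters it is '1'.
nictitating membrane: derived state '0' in Taxon P and Taxon R only — synapomorphy for {Taxon P, Taxon R}.
prehensile tail (derived state '1') is shared by Taxon D, Taxon P, Taxon R, and Taxon Y — a synapomorphy uniting that clade.
gular pouch: derived state '1' in Taxon D only — an autapomorphy, so it tells us nothing about relationships among taxa.
keeled scales: derived state '1' in Taxon R only — an autapomorphy, so it tells us nothing about relationships among taxa.
hollow quills (derived state '1') is shared by Taxon P, Taxon R, and Taxon Y — a synapomorphy uniting that clade.
cranial crest (derived state '1') is shared by all ingroup taxa — unites the whole ingroup.
Most parsimonious ingroup topology: ((Taxon D,((Taxon R,Taxon P),Taxon Y)),Taxon V).
The clade {Taxon D, Taxon P, Taxon R, Taxon Y} is supported by prehensile tail: its derived state '1' occurs in exactly those taxa and in no other taxon (including the outgroup).

prehensile tail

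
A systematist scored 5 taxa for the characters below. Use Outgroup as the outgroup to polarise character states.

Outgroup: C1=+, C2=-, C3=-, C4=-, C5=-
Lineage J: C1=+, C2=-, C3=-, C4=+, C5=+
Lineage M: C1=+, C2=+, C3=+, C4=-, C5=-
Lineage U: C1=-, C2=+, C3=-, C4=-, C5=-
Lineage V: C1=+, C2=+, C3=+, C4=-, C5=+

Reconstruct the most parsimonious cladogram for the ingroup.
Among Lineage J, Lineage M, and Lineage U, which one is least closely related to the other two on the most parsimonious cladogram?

Lineage J

Character polarity is set by the outgroup: the derived state is whichever differs from the outgroup's state, so for C1 the derived state is '-', and for the remaining characters it is '+'.
C1: derived state '-' in Lineage U only — an autapomorphy, so it tells us nothing about relationships among taxa.
C2 (derived state '+') is shared by Lineage M, Lineage U, and Lineage V — a synapomorphy uniting that clade.
C3 (derived state '+') is shared by Lineage M and Lineage V — a synapomorphy uniting that clade.
C4 (derived state '+') is unique to Lineage J (autapomorphy; uninformative for grouping).
C5 (state '+') occurs in Lineage J and Lineage V but conflicts with the nesting implied by the other characters — most parsimoniously interpreted as homoplasy.
Most parsimonious ingroup topology: (Lineage J,((Lineage M,Lineage V),Lineage U)).
Lineage U and Lineage M share a more recent common ancestor with each other than either does with Lineage J, so Lineage J is the least closely related of the three.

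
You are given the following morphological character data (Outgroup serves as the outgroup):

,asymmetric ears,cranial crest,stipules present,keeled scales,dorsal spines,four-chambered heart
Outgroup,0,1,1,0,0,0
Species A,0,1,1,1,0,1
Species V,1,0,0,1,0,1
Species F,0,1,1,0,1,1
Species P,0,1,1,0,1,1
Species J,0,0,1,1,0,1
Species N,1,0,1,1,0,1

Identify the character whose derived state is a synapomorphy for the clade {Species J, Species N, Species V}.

cranial crest

Character polarity is set by the outgroup: the derived state is whichever differs from the outgroup's state, so for cranial crest, stipules present the derived state is '0', and for the remaining characters it is '1'.
Only Species N and Species V show the derived state '1' for asymmetric ears, supporting them as a clade.
cranial crest: derived state '0' in Species J, Species N, and Species V only — synapomorphy for {Species J, Species N, Species V}.
stipules present (derived state '0') is unique to Species V (autapomorphy; uninformative for grouping).
keeled scales (derived state '1') is shared by Species A, Species J, Species N, and Species V — a synapomorphy uniting that clade.
Only Species F and Species P show the derived state '1' for dorsal spines, supporting them as a clade.
All ingroup taxa share the derived state '1' for four-chambered heart; it defines the ingroup but does not resolve relationships within it.
Most parsimonious ingroup topology: ((Species A,((Species V,Species N),Species J)),(Species F,Species P)).
The clade {Species J, Species N, Species V} is supported by cranial crest: its derived state '0' occurs in exactly those taxa and in no other taxon (including the outgroup).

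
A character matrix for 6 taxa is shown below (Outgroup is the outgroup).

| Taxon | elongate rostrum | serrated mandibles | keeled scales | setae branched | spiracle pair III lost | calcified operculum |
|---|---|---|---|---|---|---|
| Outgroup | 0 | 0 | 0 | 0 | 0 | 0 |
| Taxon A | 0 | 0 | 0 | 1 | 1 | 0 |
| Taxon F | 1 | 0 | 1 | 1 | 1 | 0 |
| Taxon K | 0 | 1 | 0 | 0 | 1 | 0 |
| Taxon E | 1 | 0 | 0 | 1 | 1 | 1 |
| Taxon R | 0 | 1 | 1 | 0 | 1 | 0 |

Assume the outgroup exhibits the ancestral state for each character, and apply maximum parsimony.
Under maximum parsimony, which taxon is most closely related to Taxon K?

The outgroup has state '0' for every character, so '1' is the derived state throughout.
Only Taxon E and Taxon F show the derived state '1' for elongate rostrum, supporting them as a clade.
Only Taxon K and Taxon R show the derived state '1' for serrated mandibles, supporting them as a clade.
keeled scales groups Taxon F and Taxon R, which is incompatible with the clades supported by the remaining characters; treating it as convergent (homoplasy) costs fewer steps than any alternative tree.
setae branched (derived state '1') is shared by Taxon A, Taxon E, and Taxon F — a synapomorphy uniting that clade.
All ingroup taxa share the derived state '1' for spiracle pair III lost; it defines the ingroup but does not resolve relationships within it.
calcified operculum: derived state '1' in Taxon E only — an autapomorphy, so it tells us nothing about relationships among taxa.
Most parsimonious ingroup topology: ((Taxon A,(Taxon F,Taxon E)),(Taxon K,Taxon R)).
Taxon K and Taxon R form a cherry on this tree, so they are sister taxa.

Taxon R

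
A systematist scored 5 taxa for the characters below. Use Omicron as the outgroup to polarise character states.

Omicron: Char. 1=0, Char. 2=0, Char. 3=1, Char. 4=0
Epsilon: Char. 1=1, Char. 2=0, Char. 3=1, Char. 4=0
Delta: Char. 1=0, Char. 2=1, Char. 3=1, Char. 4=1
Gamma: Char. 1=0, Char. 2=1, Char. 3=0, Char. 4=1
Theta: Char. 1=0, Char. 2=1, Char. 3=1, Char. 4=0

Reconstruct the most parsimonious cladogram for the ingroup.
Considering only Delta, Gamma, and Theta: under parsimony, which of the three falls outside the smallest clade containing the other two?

Character polarity is set by the outgroup: the derived state is whichever differs from the outgroup's state, so for Char. 3 the derived state is '0', and for the remaining characters it is '1'.
Char. 1: derived state '1' in Epsilon only — an autapomorphy, so it tells us nothing about relationships among taxa.
Only Delta, Gamma, and Theta show the derived state '1' for Char. 2, supporting them as a clade.
Char. 3 (derived state '0') is unique to Gamma (autapomorphy; uninformative for grouping).
Char. 4: derived state '1' in Delta and Gamma only — synapomorphy for {Delta, Gamma}.
Most parsimonious ingroup topology: (Epsilon,((Delta,Gamma),Theta)).
Gamma and Delta share a more recent common ancestor with each other than either does with Theta, so Theta is the least closely related of the three.

Theta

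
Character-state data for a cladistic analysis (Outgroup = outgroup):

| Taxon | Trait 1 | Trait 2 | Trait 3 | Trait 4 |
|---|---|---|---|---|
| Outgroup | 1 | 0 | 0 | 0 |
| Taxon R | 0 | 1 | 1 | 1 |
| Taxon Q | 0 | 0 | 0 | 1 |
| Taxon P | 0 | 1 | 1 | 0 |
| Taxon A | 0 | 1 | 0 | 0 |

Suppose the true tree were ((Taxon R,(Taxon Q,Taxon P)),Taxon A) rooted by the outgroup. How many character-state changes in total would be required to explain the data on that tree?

Map each character onto ((Taxon R,(Taxon Q,Taxon P)),Taxon A) (rooted by Outgroup) and count the minimum state changes it requires (Fitch parsimony):
Trait 1: 1; Trait 2: 2; Trait 3: 2; Trait 4: 2.
Total tree length = 7.

7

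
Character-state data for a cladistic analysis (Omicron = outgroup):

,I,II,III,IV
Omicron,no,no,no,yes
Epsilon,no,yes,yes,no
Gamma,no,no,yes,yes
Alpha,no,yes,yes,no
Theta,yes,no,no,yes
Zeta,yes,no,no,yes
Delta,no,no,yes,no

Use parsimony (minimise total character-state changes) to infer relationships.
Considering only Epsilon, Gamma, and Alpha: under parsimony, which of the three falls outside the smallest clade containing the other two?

Character polarity is set by the outgroup: the derived state is whichever differs from the outgroup's state, so for IV the derived state is 'no', and for the remaining characters it is 'yes'.
I (derived state 'yes') is shared by Theta and Zeta — a synapomorphy uniting that clade.
II (derived state 'yes') is shared by Alpha and Epsilon — a synapomorphy uniting that clade.
III: derived state 'yes' in Alpha, Delta, Epsilon, and Gamma only — synapomorphy for {Alpha, Delta, Epsilon, Gamma}.
IV: derived state 'no' in Alpha, Delta, and Epsilon only — synapomorphy for {Alpha, Delta, Epsilon}.
Most parsimonious ingroup topology: ((((Epsilon,Alpha),Delta),Gamma),(Theta,Zeta)).
Epsilon and Alpha share a more recent common ancestor with each other than either does with Gamma, so Gamma is the least closely related of the three.

Gamma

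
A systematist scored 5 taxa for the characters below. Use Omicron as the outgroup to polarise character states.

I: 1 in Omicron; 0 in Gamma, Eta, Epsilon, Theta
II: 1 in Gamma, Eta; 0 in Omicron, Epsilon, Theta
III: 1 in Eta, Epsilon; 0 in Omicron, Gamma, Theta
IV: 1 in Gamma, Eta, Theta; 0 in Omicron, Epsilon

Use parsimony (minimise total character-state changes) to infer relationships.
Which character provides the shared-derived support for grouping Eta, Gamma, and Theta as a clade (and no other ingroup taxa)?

Character polarity is set by the outgroup: the derived state is whichever differs from the outgroup's state, so for I the derived state is '0', and for the remaining characters it is '1'.
I (derived state '0') is shared by all ingroup taxa — unites the whole ingroup.
II (derived state '1') is shared by Eta and Gamma — a synapomorphy uniting that clade.
III groups Epsilon and Eta, which is incompatible with the clades supported by the remaining characters; treating it as convergent (homoplasy) costs fewer steps than any alternative tree.
Only Eta, Gamma, and Theta show the derived state '1' for IV, supporting them as a clade.
Most parsimonious ingroup topology: (((Gamma,Eta),Theta),Epsilon).
The clade {Eta, Gamma, Theta} is supported by IV: its derived state '1' occurs in exactly those taxa and in no other taxon (including the outgroup).

IV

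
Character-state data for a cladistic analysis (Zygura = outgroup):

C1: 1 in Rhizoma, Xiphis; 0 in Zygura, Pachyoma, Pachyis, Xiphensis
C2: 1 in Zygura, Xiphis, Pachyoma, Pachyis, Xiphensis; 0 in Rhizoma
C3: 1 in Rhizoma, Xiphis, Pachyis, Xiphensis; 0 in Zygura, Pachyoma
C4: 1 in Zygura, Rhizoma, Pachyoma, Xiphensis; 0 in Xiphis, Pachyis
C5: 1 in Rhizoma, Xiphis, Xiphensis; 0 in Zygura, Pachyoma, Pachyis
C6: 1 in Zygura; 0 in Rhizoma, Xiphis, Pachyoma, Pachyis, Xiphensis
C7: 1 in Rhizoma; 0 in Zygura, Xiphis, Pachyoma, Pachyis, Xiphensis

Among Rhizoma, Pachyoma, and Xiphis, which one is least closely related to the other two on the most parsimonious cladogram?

Pachyoma

Character polarity is set by the outgroup: the derived state is whichever differs from the outgroup's state, so for C2, C4, C6 the derived state is '0', and for the remaining characters it is '1'.
Only Rhizoma and Xiphis show the derived state '1' for C1, supporting them as a clade.
C2 (derived state '0') is unique to Rhizoma (autapomorphy; uninformative for grouping).
C3: derived state '1' in Pachyis, Rhizoma, Xiphensis, and Xiphis only — synapomorphy for {Pachyis, Rhizoma, Xiphensis, Xiphis}.
C4 (state '0') occurs in Pachyis and Xiphis but conflicts with the nesting implied by the other characters — most parsimoniously interpreted as homoplasy.
C5: derived state '1' in Rhizoma, Xiphensis, and Xiphis only — synapomorphy for {Rhizoma, Xiphensis, Xiphis}.
C6 (derived state '0') is shared by all ingroup taxa — unites the whole ingroup.
C7: derived state '1' in Rhizoma only — an autapomorphy, so it tells us nothing about relationships among taxa.
Most parsimonious ingroup topology: ((((Rhizoma,Xiphis),Xiphensis),Pachyis),Pachyoma).
Xiphis and Rhizoma share a more recent common ancestor with each other than either does with Pachyoma, so Pachyoma is the least closely related of the three.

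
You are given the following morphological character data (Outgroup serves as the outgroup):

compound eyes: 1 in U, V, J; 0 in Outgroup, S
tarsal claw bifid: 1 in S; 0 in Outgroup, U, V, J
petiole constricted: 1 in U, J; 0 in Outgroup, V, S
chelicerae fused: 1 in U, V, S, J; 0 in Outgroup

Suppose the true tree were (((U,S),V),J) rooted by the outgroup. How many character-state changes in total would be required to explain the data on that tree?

Map each character onto (((U,S),V),J) (rooted by Outgroup) and count the minimum state changes it requires (Fitch parsimony):
compound eyes: 2; tarsal claw bifid: 1; petiole constricted: 2; chelicerae fused: 1.
Total tree length = 6.

6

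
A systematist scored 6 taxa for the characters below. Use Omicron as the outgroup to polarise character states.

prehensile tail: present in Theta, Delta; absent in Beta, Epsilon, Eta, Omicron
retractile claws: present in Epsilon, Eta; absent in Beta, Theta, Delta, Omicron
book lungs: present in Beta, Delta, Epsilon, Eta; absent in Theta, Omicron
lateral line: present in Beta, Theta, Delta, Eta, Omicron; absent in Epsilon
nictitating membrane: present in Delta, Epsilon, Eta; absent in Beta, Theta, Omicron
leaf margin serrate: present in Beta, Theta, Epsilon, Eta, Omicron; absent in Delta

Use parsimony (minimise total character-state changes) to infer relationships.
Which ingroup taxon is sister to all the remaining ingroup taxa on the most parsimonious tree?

Character polarity is set by the outgroup: the derived state is whichever differs from the outgroup's state, so for lateral line, leaf margin serrate the derived state is 'absent', and for the remaining characters it is 'present'.
prehensile tail (state 'present') occurs in Delta and Theta but conflicts with the nesting implied by the other characters — most parsimoniously interpreted as homoplasy.
retractile claws (derived state 'present') is shared by Epsilon and Eta — a synapomorphy uniting that clade.
book lungs: derived state 'present' in Beta, Delta, Epsilon, and Eta only — synapomorphy for {Beta, Delta, Epsilon, Eta}.
lateral line (derived state 'absent') is unique to Epsilon (autapomorphy; uninformative for grouping).
Only Delta, Epsilon, and Eta show the derived state 'present' for nictitating membrane, supporting them as a clade.
leaf margin serrate (derived state 'absent') is unique to Delta (autapomorphy; uninformative for grouping).
Most parsimonious ingroup topology: (Theta,(((Epsilon,Eta),Delta),Beta)).
Theta is sister to the clade containing all other ingroup taxa, so it is the earliest-diverging (most basal) ingroup lineage.

Theta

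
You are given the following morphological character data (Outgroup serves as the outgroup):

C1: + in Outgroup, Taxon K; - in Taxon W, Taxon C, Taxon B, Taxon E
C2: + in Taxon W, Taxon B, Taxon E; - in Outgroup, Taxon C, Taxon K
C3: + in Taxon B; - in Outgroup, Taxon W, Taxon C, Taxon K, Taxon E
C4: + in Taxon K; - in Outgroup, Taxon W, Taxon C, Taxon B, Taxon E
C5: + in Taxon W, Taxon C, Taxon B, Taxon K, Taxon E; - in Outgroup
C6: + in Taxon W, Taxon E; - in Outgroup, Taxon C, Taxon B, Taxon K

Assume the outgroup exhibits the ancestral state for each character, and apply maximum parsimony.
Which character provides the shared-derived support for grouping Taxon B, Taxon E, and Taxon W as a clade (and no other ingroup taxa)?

C2

Character polarity is set by the outgroup: the derived state is whichever differs from the outgroup's state, so for C1 the derived state is '-', and for the remaining characters it is '+'.
C1: derived state '-' in Taxon B, Taxon C, Taxon E, and Taxon W only — synapomorphy for {Taxon B, Taxon C, Taxon E, Taxon W}.
C2 (derived state '+') is shared by Taxon B, Taxon E, and Taxon W — a synapomorphy uniting that clade.
C3 (derived state '+') is unique to Taxon B (autapomorphy; uninformative for grouping).
C4 (derived state '+') is unique to Taxon K (autapomorphy; uninformative for grouping).
All ingroup taxa share the derived state '+' for C5; it defines the ingroup but does not resolve relationships within it.
C6 (derived state '+') is shared by Taxon E and Taxon W — a synapomorphy uniting that clade.
Most parsimonious ingroup topology: ((((Taxon W,Taxon E),Taxon B),Taxon C),Taxon K).
The clade {Taxon B, Taxon E, Taxon W} is supported by C2: its derived state '+' occurs in exactly those taxa and in no other taxon (including the outgroup).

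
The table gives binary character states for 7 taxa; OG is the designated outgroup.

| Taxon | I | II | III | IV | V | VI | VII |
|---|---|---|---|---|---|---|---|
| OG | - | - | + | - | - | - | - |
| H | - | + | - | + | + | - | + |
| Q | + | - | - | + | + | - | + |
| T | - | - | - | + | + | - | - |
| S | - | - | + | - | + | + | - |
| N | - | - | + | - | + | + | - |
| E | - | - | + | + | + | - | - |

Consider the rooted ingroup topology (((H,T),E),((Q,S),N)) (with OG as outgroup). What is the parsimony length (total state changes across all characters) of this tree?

11

Map each character onto (((H,T),E),((Q,S),N)) (rooted by OG) and count the minimum state changes it requires (Fitch parsimony):
I: 1; II: 1; III: 2; IV: 2; V: 1; VI: 2; VII: 2.
Total tree length = 11.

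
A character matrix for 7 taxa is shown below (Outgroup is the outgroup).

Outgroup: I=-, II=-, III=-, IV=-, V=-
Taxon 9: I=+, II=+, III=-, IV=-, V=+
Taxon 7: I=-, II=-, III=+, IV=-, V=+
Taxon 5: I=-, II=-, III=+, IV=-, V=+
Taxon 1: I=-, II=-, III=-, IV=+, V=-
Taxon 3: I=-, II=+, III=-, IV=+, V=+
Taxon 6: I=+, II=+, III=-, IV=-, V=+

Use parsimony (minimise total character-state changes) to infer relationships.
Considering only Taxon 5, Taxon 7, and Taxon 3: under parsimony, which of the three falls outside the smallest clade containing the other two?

Taxon 3

The outgroup has state '-' for every character, so '+' is the derived state throughout.
Only Taxon 6 and Taxon 9 show the derived state '+' for I, supporting them as a clade.
II (derived state '+') is shared by Taxon 3, Taxon 6, and Taxon 9 — a synapomorphy uniting that clade.
III: derived state '+' in Taxon 5 and Taxon 7 only — synapomorphy for {Taxon 5, Taxon 7}.
IV (state '+') occurs in Taxon 1 and Taxon 3 but conflicts with the nesting implied by the other characters — most parsimoniously interpreted as homoplasy.
V: derived state '+' in Taxon 3, Taxon 5, Taxon 6, Taxon 7, and Taxon 9 only — synapomorphy for {Taxon 3, Taxon 5, Taxon 6, Taxon 7, Taxon 9}.
Most parsimonious ingroup topology: ((((Taxon 9,Taxon 6),Taxon 3),(Taxon 7,Taxon 5)),Taxon 1).
Taxon 7 and Taxon 5 share a more recent common ancestor with each other than either does with Taxon 3, so Taxon 3 is the least closely related of the three.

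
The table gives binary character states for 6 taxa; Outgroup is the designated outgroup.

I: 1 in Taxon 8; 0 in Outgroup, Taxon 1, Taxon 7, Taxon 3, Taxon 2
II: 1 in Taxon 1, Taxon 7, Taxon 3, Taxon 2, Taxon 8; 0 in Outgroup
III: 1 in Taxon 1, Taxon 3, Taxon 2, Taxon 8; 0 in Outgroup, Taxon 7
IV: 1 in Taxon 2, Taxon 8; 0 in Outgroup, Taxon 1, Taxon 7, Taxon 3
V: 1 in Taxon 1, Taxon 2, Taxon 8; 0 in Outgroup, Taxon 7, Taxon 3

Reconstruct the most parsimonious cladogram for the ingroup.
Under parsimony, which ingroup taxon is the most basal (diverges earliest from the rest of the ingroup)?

Taxon 7

The outgroup has state '0' for every character, so '1' is the derived state throughout.
I (derived state '1') is unique to Taxon 8 (autapomorphy; uninformative for grouping).
II (derived state '1') is shared by all ingroup taxa — unites the whole ingroup.
III: derived state '1' in Taxon 1, Taxon 2, Taxon 3, and Taxon 8 only — synapomorphy for {Taxon 1, Taxon 2, Taxon 3, Taxon 8}.
IV (derived state '1') is shared by Taxon 2 and Taxon 8 — a synapomorphy uniting that clade.
Only Taxon 1, Taxon 2, and Taxon 8 show the derived state '1' for V, supporting them as a clade.
Most parsimonious ingroup topology: (((Taxon 1,(Taxon 2,Taxon 8)),Taxon 3),Taxon 7).
Taxon 7 is sister to the clade containing all other ingroup taxa, so it is the earliest-diverging (most basal) ingroup lineage.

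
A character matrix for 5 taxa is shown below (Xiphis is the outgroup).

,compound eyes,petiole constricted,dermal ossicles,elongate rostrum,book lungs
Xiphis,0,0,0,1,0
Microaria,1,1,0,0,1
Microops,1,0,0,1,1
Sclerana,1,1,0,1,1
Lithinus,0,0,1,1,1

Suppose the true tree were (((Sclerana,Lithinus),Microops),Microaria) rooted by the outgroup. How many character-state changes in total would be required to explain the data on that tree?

7

Map each character onto (((Sclerana,Lithinus),Microops),Microaria) (rooted by Xiphis) and count the minimum state changes it requires (Fitch parsimony):
compound eyes: 2; petiole constricted: 2; dermal ossicles: 1; elongate rostrum: 1; book lungs: 1.
Total tree length = 7.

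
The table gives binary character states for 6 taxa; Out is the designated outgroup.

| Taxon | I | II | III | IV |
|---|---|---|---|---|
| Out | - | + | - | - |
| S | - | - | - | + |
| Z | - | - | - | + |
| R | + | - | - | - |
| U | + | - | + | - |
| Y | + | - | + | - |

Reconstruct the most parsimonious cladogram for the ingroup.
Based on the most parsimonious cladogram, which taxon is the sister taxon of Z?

Character polarity is set by the outgroup: the derived state is whichever differs from the outgroup's state, so for II the derived state is '-', and for the remaining characters it is '+'.
Only R, U, and Y show the derived state '+' for I, supporting them as a clade.
II (derived state '-') is shared by all ingroup taxa — unites the whole ingroup.
III: derived state '+' in U and Y only — synapomorphy for {U, Y}.
IV: derived state '+' in S and Z only — synapomorphy for {S, Z}.
Most parsimonious ingroup topology: ((S,Z),(R,(U,Y))).
Z and S form a cherry on this tree, so they are sister taxa.

S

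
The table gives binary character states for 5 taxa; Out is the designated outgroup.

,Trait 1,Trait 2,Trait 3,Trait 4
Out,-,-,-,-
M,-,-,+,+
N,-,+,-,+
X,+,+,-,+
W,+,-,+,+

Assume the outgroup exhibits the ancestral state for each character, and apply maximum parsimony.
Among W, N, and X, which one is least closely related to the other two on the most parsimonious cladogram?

W

The outgroup has state '-' for every character, so '+' is the derived state throughout.
Trait 1 (state '+') occurs in W and X but conflicts with the nesting implied by the other characters — most parsimoniously interpreted as homoplasy.
Only N and X show the derived state '+' for Trait 2, supporting them as a clade.
Only M and W show the derived state '+' for Trait 3, supporting them as a clade.
All ingroup taxa share the derived state '+' for Trait 4; it defines the ingroup but does not resolve relationships within it.
Most parsimonious ingroup topology: ((M,W),(N,X)).
N and X share a more recent common ancestor with each other than either does with W, so W is the least closely related of the three.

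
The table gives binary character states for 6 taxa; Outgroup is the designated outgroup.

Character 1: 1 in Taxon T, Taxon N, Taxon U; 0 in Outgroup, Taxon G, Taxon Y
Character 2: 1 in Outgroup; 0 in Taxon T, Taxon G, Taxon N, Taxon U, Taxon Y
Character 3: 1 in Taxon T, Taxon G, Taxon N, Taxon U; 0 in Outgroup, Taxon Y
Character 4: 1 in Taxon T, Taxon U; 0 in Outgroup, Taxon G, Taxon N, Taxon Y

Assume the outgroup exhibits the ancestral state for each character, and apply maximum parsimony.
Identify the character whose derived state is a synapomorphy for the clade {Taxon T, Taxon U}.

Character 4

Character polarity is set by the outgroup: the derived state is whichever differs from the outgroup's state, so for Character 2 the derived state is '0', and for the remaining characters it is '1'.
Character 1 (derived state '1') is shared by Taxon N, Taxon T, and Taxon U — a synapomorphy uniting that clade.
Character 2 (derived state '0') is shared by all ingroup taxa — unites the whole ingroup.
Only Taxon G, Taxon N, Taxon T, and Taxon U show the derived state '1' for Character 3, supporting them as a clade.
Character 4 (derived state '1') is shared by Taxon T and Taxon U — a synapomorphy uniting that clade.
Most parsimonious ingroup topology: ((Taxon G,((Taxon U,Taxon T),Taxon N)),Taxon Y).
The clade {Taxon T, Taxon U} is supported by Character 4: its derived state '1' occurs in exactly those taxa and in no other taxon (including the outgroup).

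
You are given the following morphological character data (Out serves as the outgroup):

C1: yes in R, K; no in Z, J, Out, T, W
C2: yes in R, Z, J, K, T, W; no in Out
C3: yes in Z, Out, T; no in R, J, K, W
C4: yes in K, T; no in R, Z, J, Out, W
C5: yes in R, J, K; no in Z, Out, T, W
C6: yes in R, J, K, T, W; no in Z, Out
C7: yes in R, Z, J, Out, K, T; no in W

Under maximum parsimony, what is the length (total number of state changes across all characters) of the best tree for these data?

8

Character polarity is set by the outgroup: the derived state is whichever differs from the outgroup's state, so for C3, C7 the derived state is 'no', and for the remaining characters it is 'yes'.
Only K and R show the derived state 'yes' for C1, supporting them as a clade.
All ingroup taxa share the derived state 'yes' for C2; it defines the ingroup but does not resolve relationships within it.
C3: derived state 'no' in J, K, R, and W only — synapomorphy for {J, K, R, W}.
C4 groups K and T, which is incompatible with the clades supported by the remaining characters; treating it as convergent (homoplasy) costs fewer steps than any alternative tree.
C5: derived state 'yes' in J, K, and R only — synapomorphy for {J, K, R}.
Only J, K, R, T, and W show the derived state 'yes' for C6, supporting them as a clade.
C7 (derived state 'no') is unique to W (autapomorphy; uninformative for grouping).
Most parsimonious ingroup topology: (((((R,K),J),W),T),Z).
Changes per character on this tree: C1: 1; C2: 1; C3: 1; C4: 2; C5: 1; C6: 1; C7: 1.
Total = 8.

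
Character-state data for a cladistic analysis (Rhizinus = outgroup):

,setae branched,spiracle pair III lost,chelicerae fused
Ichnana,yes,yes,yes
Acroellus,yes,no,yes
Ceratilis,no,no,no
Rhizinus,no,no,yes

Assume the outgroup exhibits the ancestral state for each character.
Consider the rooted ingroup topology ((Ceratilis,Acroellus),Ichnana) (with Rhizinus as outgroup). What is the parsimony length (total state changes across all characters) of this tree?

4

Map each character onto ((Ceratilis,Acroellus),Ichnana) (rooted by Rhizinus) and count the minimum state changes it requires (Fitch parsimony):
setae branched: 2; spiracle pair III lost: 1; chelicerae fused: 1.
Total tree length = 4.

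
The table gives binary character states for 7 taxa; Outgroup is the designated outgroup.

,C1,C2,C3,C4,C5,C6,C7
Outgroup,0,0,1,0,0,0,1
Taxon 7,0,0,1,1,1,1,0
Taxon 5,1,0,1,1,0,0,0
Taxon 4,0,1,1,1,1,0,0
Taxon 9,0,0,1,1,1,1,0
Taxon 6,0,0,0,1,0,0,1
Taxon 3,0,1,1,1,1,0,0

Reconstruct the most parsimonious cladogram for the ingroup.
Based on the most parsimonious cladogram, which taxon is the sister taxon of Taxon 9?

Taxon 7

Character polarity is set by the outgroup: the derived state is whichever differs from the outgroup's state, so for C3, C7 the derived state is '0', and for the remaining characters it is '1'.
C1 (derived state '1') is unique to Taxon 5 (autapomorphy; uninformative for grouping).
C2: derived state '1' in Taxon 3 and Taxon 4 only — synapomorphy for {Taxon 3, Taxon 4}.
C3 (derived state '0') is unique to Taxon 6 (autapomorphy; uninformative for grouping).
All ingroup taxa share the derived state '1' for C4; it defines the ingroup but does not resolve relationships within it.
C5: derived state '1' in Taxon 3, Taxon 4, Taxon 7, and Taxon 9 only — synapomorphy for {Taxon 3, Taxon 4, Taxon 7, Taxon 9}.
Only Taxon 7 and Taxon 9 show the derived state '1' for C6, supporting them as a clade.
C7 (derived state '0') is shared by Taxon 3, Taxon 4, Taxon 5, Taxon 7, and Taxon 9 — a synapomorphy uniting that clade.
Most parsimonious ingroup topology: ((((Taxon 7,Taxon 9),(Taxon 4,Taxon 3)),Taxon 5),Taxon 6).
Taxon 9 and Taxon 7 form a cherry on this tree, so they are sister taxa.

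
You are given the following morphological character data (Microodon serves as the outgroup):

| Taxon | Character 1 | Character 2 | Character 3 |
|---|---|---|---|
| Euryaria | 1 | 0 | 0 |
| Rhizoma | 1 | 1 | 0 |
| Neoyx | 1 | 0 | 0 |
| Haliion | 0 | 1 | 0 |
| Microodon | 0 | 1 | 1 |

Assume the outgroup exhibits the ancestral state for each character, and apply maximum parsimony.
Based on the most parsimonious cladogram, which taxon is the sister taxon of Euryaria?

Neoyx

Character polarity is set by the outgroup: the derived state is whichever differs from the outgroup's state, so for Character 2, Character 3 the derived state is '0', and for the remaining characters it is '1'.
Character 1 (derived state '1') is shared by Euryaria, Neoyx, and Rhizoma — a synapomorphy uniting that clade.
Character 2 (derived state '0') is shared by Euryaria and Neoyx — a synapomorphy uniting that clade.
Character 3 (derived state '0') is shared by all ingroup taxa — unites the whole ingroup.
Most parsimonious ingroup topology: ((Rhizoma,(Euryaria,Neoyx)),Haliion).
Euryaria and Neoyx form a cherry on this tree, so they are sister taxa.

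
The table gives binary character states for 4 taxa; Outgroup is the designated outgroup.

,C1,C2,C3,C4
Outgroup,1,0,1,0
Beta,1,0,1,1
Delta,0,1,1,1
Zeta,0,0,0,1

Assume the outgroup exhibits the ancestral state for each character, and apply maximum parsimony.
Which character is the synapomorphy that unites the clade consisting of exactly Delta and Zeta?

C1

Character polarity is set by the outgroup: the derived state is whichever differs from the outgroup's state, so for C1, C3 the derived state is '0', and for the remaining characters it is '1'.
C1: derived state '0' in Delta and Zeta only — synapomorphy for {Delta, Zeta}.
C2: derived state '1' in Delta only — an autapomorphy, so it tells us nothing about relationships among taxa.
C3: derived state '0' in Zeta only — an autapomorphy, so it tells us nothing about relationships among taxa.
C4 (derived state '1') is shared by all ingroup taxa — unites the whole ingroup.
Most parsimonious ingroup topology: (Beta,(Delta,Zeta)).
The clade {Delta, Zeta} is supported by C1: its derived state '0' occurs in exactly those taxa and in no other taxon (including the outgroup).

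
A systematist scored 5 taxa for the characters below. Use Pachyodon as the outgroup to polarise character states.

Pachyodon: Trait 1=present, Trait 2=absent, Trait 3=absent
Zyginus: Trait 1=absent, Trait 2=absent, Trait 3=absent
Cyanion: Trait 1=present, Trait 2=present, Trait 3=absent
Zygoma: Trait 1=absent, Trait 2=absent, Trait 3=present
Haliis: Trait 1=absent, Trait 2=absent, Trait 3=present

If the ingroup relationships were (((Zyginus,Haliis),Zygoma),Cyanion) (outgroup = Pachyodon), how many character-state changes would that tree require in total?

4

Map each character onto (((Zyginus,Haliis),Zygoma),Cyanion) (rooted by Pachyodon) and count the minimum state changes it requires (Fitch parsimony):
Trait 1: 1; Trait 2: 1; Trait 3: 2.
Total tree length = 4.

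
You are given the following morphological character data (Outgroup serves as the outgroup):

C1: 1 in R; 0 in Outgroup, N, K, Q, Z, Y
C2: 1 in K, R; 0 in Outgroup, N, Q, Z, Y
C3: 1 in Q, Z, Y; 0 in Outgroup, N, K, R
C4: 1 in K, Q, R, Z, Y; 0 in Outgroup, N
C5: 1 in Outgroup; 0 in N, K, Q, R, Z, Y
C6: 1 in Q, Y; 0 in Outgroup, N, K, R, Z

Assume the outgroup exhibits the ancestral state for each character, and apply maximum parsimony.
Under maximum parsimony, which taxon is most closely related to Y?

Q

Character polarity is set by the outgroup: the derived state is whichever differs from the outgroup's state, so for C5 the derived state is '0', and for the remaining characters it is '1'.
C1: derived state '1' in R only — an autapomorphy, so it tells us nothing about relationships among taxa.
C2: derived state '1' in K and R only — synapomorphy for {K, R}.
C3: derived state '1' in Q, Y, and Z only — synapomorphy for {Q, Y, Z}.
C4: derived state '1' in K, Q, R, Y, and Z only — synapomorphy for {K, Q, R, Y, Z}.
All ingroup taxa share the derived state '0' for C5; it defines the ingroup but does not resolve relationships within it.
Only Q and Y show the derived state '1' for C6, supporting them as a clade.
Most parsimonious ingroup topology: (N,((K,R),((Q,Y),Z))).
Y and Q form a cherry on this tree, so they are sister taxa.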